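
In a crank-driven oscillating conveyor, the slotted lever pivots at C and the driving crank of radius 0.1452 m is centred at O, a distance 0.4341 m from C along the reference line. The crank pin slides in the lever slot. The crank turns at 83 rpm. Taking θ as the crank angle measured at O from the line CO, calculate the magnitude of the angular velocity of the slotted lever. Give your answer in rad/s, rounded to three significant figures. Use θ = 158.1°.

ω = 8.692 rad/s (from 83 rpm).
Crank pin A relative to C: A = (d + r cosθ, r sinθ); lever angle φ = atan2(r sinθ, d + r cosθ).
Differentiating tanφ: φ̇ = rω(d cosθ + r)/(d² + r² + 2dr cosθ).
d² + r² + 2dr cosθ = |CA|² = 0.0925604 m²;  d cosθ + r = -0.25757 m.
|ω_lever| = |0.1452·8.692·-0.25757| / 0.0925604 = 3.512 rad/s.

3.51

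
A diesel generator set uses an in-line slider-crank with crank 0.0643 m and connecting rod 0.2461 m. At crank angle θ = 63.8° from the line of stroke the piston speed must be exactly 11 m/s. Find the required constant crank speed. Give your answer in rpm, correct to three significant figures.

1630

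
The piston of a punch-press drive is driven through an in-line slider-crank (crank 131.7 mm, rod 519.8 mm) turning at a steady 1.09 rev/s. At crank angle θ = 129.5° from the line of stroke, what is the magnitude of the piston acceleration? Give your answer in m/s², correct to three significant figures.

4.21

ω = 2π·1.09 = 6.849 rad/s
x(θ) = r cosθ + √(L² − r² sin²θ); with ω constant, a = ω²·d²x/dθ².
d²x/dθ² = −r cosθ − r²(cos2θ)/√u − r⁴ sin²2θ/(4u^{3/2}),  u = L² − r² sin²θ = 0.259865 m².
Substituting r = 0.1317 m, L = 0.5198 m, θ = 129.5°: d²x/dθ² = +0.089717 m.
a = ω²·d²x/dθ² = (6.849)²·(+0.089717) = +4.2081 m/s²;  |a| = 4.2081 m/s².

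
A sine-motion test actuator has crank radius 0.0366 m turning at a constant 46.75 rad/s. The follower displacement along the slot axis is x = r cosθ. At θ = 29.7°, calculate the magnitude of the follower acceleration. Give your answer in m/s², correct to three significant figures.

69.5

ω = 46.75 rad/s
x = r cosθ ⇒ ẍ = −rω² cosθ (ω constant).
|a| = rω²|cosθ| = 0.0366·(46.75)²·|cos 29.7°| = 69.483 m/s².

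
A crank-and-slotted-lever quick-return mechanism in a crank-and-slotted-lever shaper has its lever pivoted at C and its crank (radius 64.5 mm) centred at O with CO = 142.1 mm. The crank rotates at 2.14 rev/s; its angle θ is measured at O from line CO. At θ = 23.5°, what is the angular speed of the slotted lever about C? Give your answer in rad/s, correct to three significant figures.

ω = 13.45 rad/s (from 2.14 rev/s).
Crank pin A relative to C: A = (d + r cosθ, r sinθ); lever angle φ = atan2(r sinθ, d + r cosθ).
Differentiating tanφ: φ̇ = rω(d cosθ + r)/(d² + r² + 2dr cosθ).
d² + r² + 2dr cosθ = |CA|² = 0.0411632 m²;  d cosθ + r = +0.19481 m.
|ω_lever| = |0.0645·13.45·+0.19481| / 0.0411632 = 4.1045 rad/s.

4.10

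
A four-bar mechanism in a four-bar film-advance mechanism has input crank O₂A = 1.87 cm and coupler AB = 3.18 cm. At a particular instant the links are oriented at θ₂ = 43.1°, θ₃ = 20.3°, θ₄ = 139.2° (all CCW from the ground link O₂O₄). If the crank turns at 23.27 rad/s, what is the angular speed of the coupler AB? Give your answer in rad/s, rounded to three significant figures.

ω₂ = 23.27 rad/s
Differentiating the loop-closure r₂e^{iθ₂}+r₃e^{iθ₃}=r₁+r₄e^{iθ₄} gives r₂ω₂e^{iθ₂}+r₃ω₃e^{iθ₃}=r₄ω₄e^{iθ₄}.
Eliminating the other unknown: ω₃ = r₂ω₂ sin(θ₄−θ₂) / [r₃ sin(θ₃−θ₄)].
Numerator sine = +0.99434; denominator sine = -0.87546.
Result = 0.0187·23.27·(+0.99434) / (0.0318·(-0.87546)) = -15.542 rad/s; magnitude 15.542 rad/s.

15.5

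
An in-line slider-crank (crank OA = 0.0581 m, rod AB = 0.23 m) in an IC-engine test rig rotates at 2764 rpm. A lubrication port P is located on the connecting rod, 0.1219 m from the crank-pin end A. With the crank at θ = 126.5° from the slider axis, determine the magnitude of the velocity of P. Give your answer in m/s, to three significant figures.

ω = 289.4 rad/s.  Crank-pin speed |V_A| = rω = 16.817 m/s, perpendicular to OA.
Rod angle: sinφ = −(r/L) sinθ ⇒ φ = -11.716°; ω_rod = −rω cosθ/√(L²−r²sin²θ) = +44.417 rad/s.
V_P = V_A + ω_rod × AP, with AP = 0.1219 m along the rod.
Components: V_Px = −rω sinθ − a·ω_rod·sinφ = -12.419 m/s;  V_Py = rω cosθ + a·ω_rod·cosφ = -4.7014 m/s.
|V_P| = √(V_Px² + V_Py²) = 13.279 m/s.

13.3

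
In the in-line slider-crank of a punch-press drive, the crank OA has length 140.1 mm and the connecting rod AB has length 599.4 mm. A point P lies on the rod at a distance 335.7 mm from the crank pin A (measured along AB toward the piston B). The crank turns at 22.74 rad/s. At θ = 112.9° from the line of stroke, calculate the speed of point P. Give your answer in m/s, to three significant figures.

ω = 22.74 rad/s.  Crank-pin speed |V_A| = rω = 3.1859 m/s, perpendicular to OA.
Rod angle: sinφ = −(r/L) sinθ ⇒ φ = -12.434°; ω_rod = −rω cosθ/√(L²−r²sin²θ) = +2.1179 rad/s.
V_P = V_A + ω_rod × AP, with AP = 0.3357 m along the rod.
Components: V_Px = −rω sinθ − a·ω_rod·sinφ = -2.7817 m/s;  V_Py = rω cosθ + a·ω_rod·cosφ = -0.54539 m/s.
|V_P| = √(V_Px² + V_Py²) = 2.8347 m/s.

2.83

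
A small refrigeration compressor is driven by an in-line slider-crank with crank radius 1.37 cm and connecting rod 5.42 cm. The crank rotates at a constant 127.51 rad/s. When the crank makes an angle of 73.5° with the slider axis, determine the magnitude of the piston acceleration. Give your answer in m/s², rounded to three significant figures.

14.9

ω = 127.5 rad/s
x(θ) = r cosθ + √(L² − r² sin²θ); with ω constant, a = ω²·d²x/dθ².
d²x/dθ² = −r cosθ − r²(cos2θ)/√u − r⁴ sin²2θ/(4u^{3/2}),  u = L² − r² sin²θ = 0.00276509 m².
Substituting r = 0.0137 m, L = 0.0542 m, θ = 73.5°: d²x/dθ² = -0.00091549 m.
a = ω²·d²x/dθ² = (127.5)²·(-0.00091549) = -14.885 m/s²;  |a| = 14.885 m/s².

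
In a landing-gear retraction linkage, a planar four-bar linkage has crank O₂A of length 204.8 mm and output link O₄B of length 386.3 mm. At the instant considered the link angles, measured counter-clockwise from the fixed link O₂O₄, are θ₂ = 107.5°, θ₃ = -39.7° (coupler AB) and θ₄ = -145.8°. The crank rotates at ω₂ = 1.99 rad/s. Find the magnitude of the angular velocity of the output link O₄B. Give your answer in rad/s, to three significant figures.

ω₂ = 1.99 rad/s
Differentiating the loop-closure r₂e^{iθ₂}+r₃e^{iθ₃}=r₁+r₄e^{iθ₄} gives r₂ω₂e^{iθ₂}+r₃ω₃e^{iθ₃}=r₄ω₄e^{iθ₄}.
Eliminating the other unknown: ω₄ = r₂ω₂ sin(θ₂−θ₃) / [r₄ sin(θ₄−θ₃)].
Numerator sine = +0.54171; denominator sine = -0.96078.
Result = 0.2048·1.99·(+0.54171) / (0.3863·(-0.96078)) = -0.59484 rad/s; magnitude 0.59484 rad/s.

0.595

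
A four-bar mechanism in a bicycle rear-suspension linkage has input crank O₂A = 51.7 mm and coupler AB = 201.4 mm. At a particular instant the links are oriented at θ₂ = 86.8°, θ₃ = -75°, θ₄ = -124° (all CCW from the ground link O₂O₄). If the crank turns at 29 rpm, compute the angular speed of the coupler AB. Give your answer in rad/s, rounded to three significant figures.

ω₂ = 3.037 rad/s (from 29 rpm).
Differentiating the loop-closure r₂e^{iθ₂}+r₃e^{iθ₃}=r₁+r₄e^{iθ₄} gives r₂ω₂e^{iθ₂}+r₃ω₃e^{iθ₃}=r₄ω₄e^{iθ₄}.
Eliminating the other unknown: ω₃ = r₂ω₂ sin(θ₄−θ₂) / [r₃ sin(θ₃−θ₄)].
Numerator sine = +0.51204; denominator sine = +0.75471.
Result = 0.0517·3.037·(+0.51204) / (0.2014·(+0.75471)) = +0.52891 rad/s; magnitude 0.52891 rad/s.

0.529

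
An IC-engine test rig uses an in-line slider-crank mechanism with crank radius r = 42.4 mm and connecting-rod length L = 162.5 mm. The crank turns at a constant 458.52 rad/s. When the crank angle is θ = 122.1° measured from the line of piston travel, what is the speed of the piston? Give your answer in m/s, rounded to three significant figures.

ω = 458.5 rad/s
For an in-line slider-crank, x = r cosθ + √(L² − r² sin²θ), so v = −rω sinθ·[1 + r cosθ/√(L² − r² sin²θ)].
With r = 0.0424 m, L = 0.1625 m, θ = 122.1°: √(L² − r² sin²θ) = 0.15848 m.
v = −0.0424·458.5·0.84712·[1 + 0.0424·-0.53140/0.15848] = -14.128 m/s.
|v| = 14.128 m/s.

14.1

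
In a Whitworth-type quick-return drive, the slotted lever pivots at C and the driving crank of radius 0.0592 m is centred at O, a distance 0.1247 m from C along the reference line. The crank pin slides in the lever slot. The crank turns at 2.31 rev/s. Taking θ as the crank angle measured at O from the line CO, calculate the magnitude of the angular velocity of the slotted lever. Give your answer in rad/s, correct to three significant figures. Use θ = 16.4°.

4.63

ω = 14.51 rad/s (from 2.31 rev/s).
Crank pin A relative to C: A = (d + r cosθ, r sinθ); lever angle φ = atan2(r sinθ, d + r cosθ).
Differentiating tanφ: φ̇ = rω(d cosθ + r)/(d² + r² + 2dr cosθ).
d² + r² + 2dr cosθ = |CA|² = 0.0332185 m²;  d cosθ + r = +0.17883 m.
|ω_lever| = |0.0592·14.51·+0.17883| / 0.0332185 = 4.6256 rad/s.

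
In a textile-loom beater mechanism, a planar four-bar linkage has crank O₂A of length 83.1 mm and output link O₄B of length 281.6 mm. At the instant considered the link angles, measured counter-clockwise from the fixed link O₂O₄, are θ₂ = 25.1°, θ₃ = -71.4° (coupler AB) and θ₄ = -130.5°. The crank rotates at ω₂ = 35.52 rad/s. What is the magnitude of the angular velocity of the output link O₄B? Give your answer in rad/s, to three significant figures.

12.1

ω₂ = 35.52 rad/s
Differentiating the loop-closure r₂e^{iθ₂}+r₃e^{iθ₃}=r₁+r₄e^{iθ₄} gives r₂ω₂e^{iθ₂}+r₃ω₃e^{iθ₃}=r₄ω₄e^{iθ₄}.
Eliminating the other unknown: ω₄ = r₂ω₂ sin(θ₂−θ₃) / [r₄ sin(θ₄−θ₃)].
Numerator sine = +0.99357; denominator sine = -0.85806.
Result = 0.0831·35.52·(+0.99357) / (0.2816·(-0.85806)) = -12.137 rad/s; magnitude 12.137 rad/s.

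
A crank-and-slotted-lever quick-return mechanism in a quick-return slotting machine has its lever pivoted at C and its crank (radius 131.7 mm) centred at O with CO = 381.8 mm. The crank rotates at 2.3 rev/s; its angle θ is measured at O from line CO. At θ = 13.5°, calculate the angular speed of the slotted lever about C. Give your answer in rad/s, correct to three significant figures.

3.67

ω = 14.45 rad/s (from 2.3 rev/s).
Crank pin A relative to C: A = (d + r cosθ, r sinθ); lever angle φ = atan2(r sinθ, d + r cosθ).
Differentiating tanφ: φ̇ = rω(d cosθ + r)/(d² + r² + 2dr cosθ).
d² + r² + 2dr cosθ = |CA|² = 0.260904 m²;  d cosθ + r = +0.50295 m.
|ω_lever| = |0.1317·14.45·+0.50295| / 0.260904 = 3.6689 rad/s.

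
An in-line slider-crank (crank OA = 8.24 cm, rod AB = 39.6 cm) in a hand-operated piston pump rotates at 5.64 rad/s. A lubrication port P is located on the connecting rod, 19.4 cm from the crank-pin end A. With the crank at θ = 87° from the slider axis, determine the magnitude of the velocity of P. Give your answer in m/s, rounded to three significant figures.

0.467

ω = 5.64 rad/s.  Crank-pin speed |V_A| = rω = 0.46474 m/s, perpendicular to OA.
Rod angle: sinφ = −(r/L) sinθ ⇒ φ = -11.993°; ω_rod = −rω cosθ/√(L²−r²sin²θ) = -0.062791 rad/s.
V_P = V_A + ω_rod × AP, with AP = 0.194 m along the rod.
Components: V_Px = −rω sinθ − a·ω_rod·sinφ = -0.46663 m/s;  V_Py = rω cosθ + a·ω_rod·cosφ = +0.012407 m/s.
|V_P| = √(V_Px² + V_Py²) = 0.4668 m/s.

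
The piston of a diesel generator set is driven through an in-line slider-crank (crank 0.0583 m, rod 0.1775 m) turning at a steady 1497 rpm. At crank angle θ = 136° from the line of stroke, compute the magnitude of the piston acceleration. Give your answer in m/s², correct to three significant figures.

ω = 2π·1497/60 = 156.8 rad/s
x(θ) = r cosθ + √(L² − r² sin²θ); with ω constant, a = ω²·d²x/dθ².
d²x/dθ² = −r cosθ − r²(cos2θ)/√u − r⁴ sin²2θ/(4u^{3/2}),  u = L² − r² sin²θ = 0.0298661 m².
Substituting r = 0.0583 m, L = 0.1775 m, θ = 136°: d²x/dθ² = +0.040692 m.
a = ω²·d²x/dθ² = (156.8)²·(+0.040692) = +1000 m/s²;  |a| = 1000 m/s².

1000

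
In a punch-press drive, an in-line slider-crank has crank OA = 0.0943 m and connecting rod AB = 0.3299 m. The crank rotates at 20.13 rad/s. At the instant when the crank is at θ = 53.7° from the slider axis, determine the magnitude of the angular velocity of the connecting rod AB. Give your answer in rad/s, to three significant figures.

ω = 20.13 rad/s
The rod makes angle φ with the slider axis where L sinφ = r sinθ; differentiating, L cosφ·φ̇ = r ω cosθ.
L cosφ = √(L² − r² sin²θ) = 0.32103 m.
|ω_rod| = r ω |cosθ| / √(L² − r² sin²θ) = 0.0943·20.13·0.59201/0.32103 = 3.5006 rad/s.

3.50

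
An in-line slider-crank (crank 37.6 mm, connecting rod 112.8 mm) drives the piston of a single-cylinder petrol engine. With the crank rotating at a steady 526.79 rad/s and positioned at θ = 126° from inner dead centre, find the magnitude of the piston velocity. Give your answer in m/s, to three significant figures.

12.8

ω = 526.8 rad/s
For an in-line slider-crank, x = r cosθ + √(L² − r² sin²θ), so v = −rω sinθ·[1 + r cosθ/√(L² − r² sin²θ)].
With r = 0.0376 m, L = 0.1128 m, θ = 126°: √(L² − r² sin²θ) = 0.10862 m.
v = −0.0376·526.8·0.80902·[1 + 0.0376·-0.58779/0.10862] = -12.764 m/s.
|v| = 12.764 m/s.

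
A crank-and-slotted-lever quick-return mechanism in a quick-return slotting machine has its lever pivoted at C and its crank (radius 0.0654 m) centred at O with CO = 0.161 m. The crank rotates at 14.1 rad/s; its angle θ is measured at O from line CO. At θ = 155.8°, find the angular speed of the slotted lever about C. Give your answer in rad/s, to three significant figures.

6.83

ω = 14.1 rad/s
Crank pin A relative to C: A = (d + r cosθ, r sinθ); lever angle φ = atan2(r sinθ, d + r cosθ).
Differentiating tanφ: φ̇ = rω(d cosθ + r)/(d² + r² + 2dr cosθ).
d² + r² + 2dr cosθ = |CA|² = 0.01099 m²;  d cosθ + r = -0.081451 m.
|ω_lever| = |0.0654·14.1·-0.081451| / 0.01099 = 6.8343 rad/s.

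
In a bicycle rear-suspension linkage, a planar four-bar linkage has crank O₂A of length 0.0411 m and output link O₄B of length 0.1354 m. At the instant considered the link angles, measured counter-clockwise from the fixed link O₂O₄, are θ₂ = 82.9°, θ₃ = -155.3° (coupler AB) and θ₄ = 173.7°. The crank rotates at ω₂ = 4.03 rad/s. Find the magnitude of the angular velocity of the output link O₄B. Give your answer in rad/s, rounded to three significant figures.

2.02

ω₂ = 4.03 rad/s
Differentiating the loop-closure r₂e^{iθ₂}+r₃e^{iθ₃}=r₁+r₄e^{iθ₄} gives r₂ω₂e^{iθ₂}+r₃ω₃e^{iθ₃}=r₄ω₄e^{iθ₄}.
Eliminating the other unknown: ω₄ = r₂ω₂ sin(θ₂−θ₃) / [r₄ sin(θ₄−θ₃)].
Numerator sine = -0.84989; denominator sine = -0.51504.
Result = 0.0411·4.03·(-0.84989) / (0.1354·(-0.51504)) = +2.0186 rad/s; magnitude 2.0186 rad/s.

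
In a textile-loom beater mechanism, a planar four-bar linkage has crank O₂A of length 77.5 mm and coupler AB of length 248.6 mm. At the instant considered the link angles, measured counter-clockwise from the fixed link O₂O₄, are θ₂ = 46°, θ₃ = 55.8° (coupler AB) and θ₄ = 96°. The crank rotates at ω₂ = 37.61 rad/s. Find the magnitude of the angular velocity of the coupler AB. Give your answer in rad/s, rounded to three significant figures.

13.9

ω₂ = 37.61 rad/s
Differentiating the loop-closure r₂e^{iθ₂}+r₃e^{iθ₃}=r₁+r₄e^{iθ₄} gives r₂ω₂e^{iθ₂}+r₃ω₃e^{iθ₃}=r₄ω₄e^{iθ₄}.
Eliminating the other unknown: ω₃ = r₂ω₂ sin(θ₄−θ₂) / [r₃ sin(θ₃−θ₄)].
Numerator sine = +0.76604; denominator sine = -0.64546.
Result = 0.0775·37.61·(+0.76604) / (0.2486·(-0.64546)) = -13.915 rad/s; magnitude 13.915 rad/s.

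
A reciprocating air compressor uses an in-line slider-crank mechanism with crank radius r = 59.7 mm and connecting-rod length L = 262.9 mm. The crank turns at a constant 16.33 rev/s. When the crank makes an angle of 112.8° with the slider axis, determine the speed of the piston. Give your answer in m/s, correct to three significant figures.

ω = 2π·16.3 = 102.6 rad/s
For an in-line slider-crank, x = r cosθ + √(L² − r² sin²θ), so v = −rω sinθ·[1 + r cosθ/√(L² − r² sin²θ)].
With r = 0.0597 m, L = 0.2629 m, θ = 112.8°: √(L² − r² sin²θ) = 0.25707 m.
v = −0.0597·102.6·0.92186·[1 + 0.0597·-0.38752/0.25707] = -5.1387 m/s.
|v| = 5.1387 m/s.

5.14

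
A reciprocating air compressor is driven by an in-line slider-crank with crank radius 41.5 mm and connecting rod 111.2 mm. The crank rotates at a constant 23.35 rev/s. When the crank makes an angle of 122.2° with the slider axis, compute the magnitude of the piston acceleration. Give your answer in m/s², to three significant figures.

617

ω = 2π·23.4 = 146.7 rad/s
x(θ) = r cosθ + √(L² − r² sin²θ); with ω constant, a = ω²·d²x/dθ².
d²x/dθ² = −r cosθ − r²(cos2θ)/√u − r⁴ sin²2θ/(4u^{3/2}),  u = L² − r² sin²θ = 0.0111322 m².
Substituting r = 0.0415 m, L = 0.1112 m, θ = 122.2°: d²x/dθ² = +0.028654 m.
a = ω²·d²x/dθ² = (146.7)²·(+0.028654) = +616.76 m/s²;  |a| = 616.76 m/s².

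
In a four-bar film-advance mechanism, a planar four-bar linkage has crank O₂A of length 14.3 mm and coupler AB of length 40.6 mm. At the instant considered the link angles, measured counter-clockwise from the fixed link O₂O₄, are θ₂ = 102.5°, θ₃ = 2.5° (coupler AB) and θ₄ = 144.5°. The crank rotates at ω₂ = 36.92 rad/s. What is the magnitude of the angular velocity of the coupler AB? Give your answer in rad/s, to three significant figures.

ω₂ = 36.92 rad/s
Differentiating the loop-closure r₂e^{iθ₂}+r₃e^{iθ₃}=r₁+r₄e^{iθ₄} gives r₂ω₂e^{iθ₂}+r₃ω₃e^{iθ₃}=r₄ω₄e^{iθ₄}.
Eliminating the other unknown: ω₃ = r₂ω₂ sin(θ₄−θ₂) / [r₃ sin(θ₃−θ₄)].
Numerator sine = +0.66913; denominator sine = -0.61566.
Result = 0.0143·36.92·(+0.66913) / (0.0406·(-0.61566)) = -14.133 rad/s; magnitude 14.133 rad/s.

14.1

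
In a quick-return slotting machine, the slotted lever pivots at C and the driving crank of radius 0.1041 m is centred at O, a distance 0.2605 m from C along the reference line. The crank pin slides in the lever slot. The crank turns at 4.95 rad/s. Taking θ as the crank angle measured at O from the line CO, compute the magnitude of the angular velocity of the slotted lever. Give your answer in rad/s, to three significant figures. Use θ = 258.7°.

0.402

ω = 4.95 rad/s
Crank pin A relative to C: A = (d + r cosθ, r sinθ); lever angle φ = atan2(r sinθ, d + r cosθ).
Differentiating tanφ: φ̇ = rω(d cosθ + r)/(d² + r² + 2dr cosθ).
d² + r² + 2dr cosθ = |CA|² = 0.0680697 m²;  d cosθ + r = +0.053056 m.
|ω_lever| = |0.1041·4.95·+0.053056| / 0.0680697 = 0.40164 rad/s.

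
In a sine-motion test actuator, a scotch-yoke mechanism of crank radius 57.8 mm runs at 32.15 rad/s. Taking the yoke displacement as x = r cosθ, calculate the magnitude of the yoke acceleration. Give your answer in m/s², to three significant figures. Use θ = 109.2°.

ω = 32.15 rad/s
x = r cosθ ⇒ ẍ = −rω² cosθ (ω constant).
|a| = rω²|cosθ| = 0.0578·(32.15)²·|cos 109.2°| = 19.648 m/s².

19.6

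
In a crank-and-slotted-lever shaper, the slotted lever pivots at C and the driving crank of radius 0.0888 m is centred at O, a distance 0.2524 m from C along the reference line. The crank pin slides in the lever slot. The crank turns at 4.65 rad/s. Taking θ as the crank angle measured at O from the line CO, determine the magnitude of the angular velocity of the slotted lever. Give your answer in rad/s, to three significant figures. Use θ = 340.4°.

1.18

ω = 4.65 rad/s
Crank pin A relative to C: A = (d + r cosθ, r sinθ); lever angle φ = atan2(r sinθ, d + r cosθ).
Differentiating tanφ: φ̇ = rω(d cosθ + r)/(d² + r² + 2dr cosθ).
d² + r² + 2dr cosθ = |CA|² = 0.11382 m²;  d cosθ + r = +0.32658 m.
|ω_lever| = |0.0888·4.65·+0.32658| / 0.11382 = 1.1848 rad/s.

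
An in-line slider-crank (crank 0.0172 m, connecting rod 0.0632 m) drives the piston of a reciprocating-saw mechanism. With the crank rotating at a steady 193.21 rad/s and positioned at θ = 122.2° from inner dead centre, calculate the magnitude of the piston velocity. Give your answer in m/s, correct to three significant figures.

ω = 193.2 rad/s
For an in-line slider-crank, x = r cosθ + √(L² − r² sin²θ), so v = −rω sinθ·[1 + r cosθ/√(L² − r² sin²θ)].
With r = 0.0172 m, L = 0.0632 m, θ = 122.2°: √(L² − r² sin²θ) = 0.061501 m.
v = −0.0172·193.2·0.84619·[1 + 0.0172·-0.53288/0.061501] = -2.393 m/s.
|v| = 2.393 m/s.

2.39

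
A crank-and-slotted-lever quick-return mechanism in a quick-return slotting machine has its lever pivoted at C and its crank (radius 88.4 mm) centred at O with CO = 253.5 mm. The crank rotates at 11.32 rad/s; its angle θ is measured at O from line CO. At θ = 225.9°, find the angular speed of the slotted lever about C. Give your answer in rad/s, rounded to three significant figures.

ω = 11.32 rad/s
Crank pin A relative to C: A = (d + r cosθ, r sinθ); lever angle φ = atan2(r sinθ, d + r cosθ).
Differentiating tanφ: φ̇ = rω(d cosθ + r)/(d² + r² + 2dr cosθ).
d² + r² + 2dr cosθ = |CA|² = 0.0408868 m²;  d cosθ + r = -0.088014 m.
|ω_lever| = |0.0884·11.32·-0.088014| / 0.0408868 = 2.1541 rad/s.

2.15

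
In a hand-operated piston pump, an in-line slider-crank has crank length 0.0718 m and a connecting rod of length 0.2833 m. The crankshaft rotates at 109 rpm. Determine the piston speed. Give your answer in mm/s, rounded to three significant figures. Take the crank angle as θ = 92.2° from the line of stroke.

811

ω = 2π·109/60 = 11.41 rad/s
For an in-line slider-crank, x = r cosθ + √(L² − r² sin²θ), so v = −rω sinθ·[1 + r cosθ/√(L² − r² sin²θ)].
With r = 0.0718 m, L = 0.2833 m, θ = 92.2°: √(L² − r² sin²θ) = 0.27406 m.
v = −0.0718·11.41·0.99926·[1 + 0.0718·-0.03839/0.27406] = -0.81072 m/s.
|v| = 0.81072 m/s = 810.72 mm/s.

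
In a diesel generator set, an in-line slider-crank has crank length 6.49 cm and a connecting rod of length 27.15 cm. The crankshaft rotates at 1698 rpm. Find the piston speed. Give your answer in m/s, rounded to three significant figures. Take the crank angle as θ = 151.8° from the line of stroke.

4.30

ω = 2π·1698/60 = 177.8 rad/s
For an in-line slider-crank, x = r cosθ + √(L² − r² sin²θ), so v = −rω sinθ·[1 + r cosθ/√(L² − r² sin²θ)].
With r = 0.0649 m, L = 0.2715 m, θ = 151.8°: √(L² − r² sin²θ) = 0.26976 m.
v = −0.0649·177.8·0.47255·[1 + 0.0649·-0.88130/0.26976] = -4.2971 m/s.
|v| = 4.2971 m/s.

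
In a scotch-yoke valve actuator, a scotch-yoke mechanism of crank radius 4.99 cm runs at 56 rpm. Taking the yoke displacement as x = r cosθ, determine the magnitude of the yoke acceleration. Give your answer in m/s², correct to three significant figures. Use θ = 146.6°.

1.43

ω = 5.864 rad/s (from 56 rpm).
x = r cosθ ⇒ ẍ = −rω² cosθ (ω constant).
|a| = rω²|cosθ| = 0.0499·(5.864)²·|cos 146.6°| = 1.4327 m/s².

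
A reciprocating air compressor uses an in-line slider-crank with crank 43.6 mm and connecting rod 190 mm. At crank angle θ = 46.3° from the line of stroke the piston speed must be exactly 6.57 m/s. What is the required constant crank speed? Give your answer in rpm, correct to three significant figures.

For an in-line slider-crank, |v_piston| = rω|sinθ|·[1 + r cosθ/√(L² − r² sin²θ)].
With r = 0.0436 m, L = 0.19 m, θ = 46.3°: the bracketed kinematic factor |dx/dθ| = 0.036589 m.
ω = v/|dx/dθ| = 6.57/0.036589 = 179.56 rad/s.
N = 60ω/(2π) = 1714.7 rpm.

1710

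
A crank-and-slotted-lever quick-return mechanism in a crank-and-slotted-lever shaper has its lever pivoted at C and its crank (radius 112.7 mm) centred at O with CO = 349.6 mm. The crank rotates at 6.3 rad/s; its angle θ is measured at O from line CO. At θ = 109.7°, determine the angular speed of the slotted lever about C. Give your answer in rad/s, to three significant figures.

0.0337

ω = 6.3 rad/s
Crank pin A relative to C: A = (d + r cosθ, r sinθ); lever angle φ = atan2(r sinθ, d + r cosθ).
Differentiating tanφ: φ̇ = rω(d cosθ + r)/(d² + r² + 2dr cosθ).
d² + r² + 2dr cosθ = |CA|² = 0.108358 m²;  d cosθ + r = -0.0051485 m.
|ω_lever| = |0.1127·6.3·-0.0051485| / 0.108358 = 0.033735 rad/s.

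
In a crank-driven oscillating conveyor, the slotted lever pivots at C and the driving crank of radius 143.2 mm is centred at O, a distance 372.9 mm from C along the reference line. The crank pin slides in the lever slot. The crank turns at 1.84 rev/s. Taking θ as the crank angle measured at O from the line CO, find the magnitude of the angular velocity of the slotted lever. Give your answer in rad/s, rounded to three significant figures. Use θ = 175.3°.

ω = 11.56 rad/s (from 1.84 rev/s).
Crank pin A relative to C: A = (d + r cosθ, r sinθ); lever angle φ = atan2(r sinθ, d + r cosθ).
Differentiating tanφ: φ̇ = rω(d cosθ + r)/(d² + r² + 2dr cosθ).
d² + r² + 2dr cosθ = |CA|² = 0.0531212 m²;  d cosθ + r = -0.22845 m.
|ω_lever| = |0.1432·11.56·-0.22845| / 0.0531212 = 7.1196 rad/s.

7.12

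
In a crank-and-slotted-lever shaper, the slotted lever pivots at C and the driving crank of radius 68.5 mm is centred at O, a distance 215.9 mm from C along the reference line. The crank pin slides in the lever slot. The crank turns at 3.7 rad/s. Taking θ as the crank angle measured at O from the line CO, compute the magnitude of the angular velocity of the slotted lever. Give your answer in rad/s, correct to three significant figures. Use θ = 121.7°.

0.319

ω = 3.7 rad/s
Crank pin A relative to C: A = (d + r cosθ, r sinθ); lever angle φ = atan2(r sinθ, d + r cosθ).
Differentiating tanφ: φ̇ = rω(d cosθ + r)/(d² + r² + 2dr cosθ).
d² + r² + 2dr cosθ = |CA|² = 0.0357625 m²;  d cosθ + r = -0.044949 m.
|ω_lever| = |0.0685·3.7·-0.044949| / 0.0357625 = 0.31856 rad/s.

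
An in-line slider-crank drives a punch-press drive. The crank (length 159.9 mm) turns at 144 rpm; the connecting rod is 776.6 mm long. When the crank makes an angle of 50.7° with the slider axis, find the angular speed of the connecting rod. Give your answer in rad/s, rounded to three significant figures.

1.99

ω = 15.08 rad/s (converted from 144 rpm).
The rod makes angle φ with the slider axis where L sinφ = r sinθ; differentiating, L cosφ·φ̇ = r ω cosθ.
L cosφ = √(L² − r² sin²θ) = 0.76668 m.
|ω_rod| = r ω |cosθ| / √(L² − r² sin²θ) = 0.1599·15.08·0.63338/0.76668 = 1.992 rad/s.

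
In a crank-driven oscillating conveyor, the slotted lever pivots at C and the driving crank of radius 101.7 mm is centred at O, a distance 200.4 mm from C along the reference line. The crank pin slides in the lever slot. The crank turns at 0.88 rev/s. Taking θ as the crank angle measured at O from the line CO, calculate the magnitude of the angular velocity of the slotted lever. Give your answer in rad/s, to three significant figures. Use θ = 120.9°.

ω = 5.529 rad/s (from 0.88 rev/s).
Crank pin A relative to C: A = (d + r cosθ, r sinθ); lever angle φ = atan2(r sinθ, d + r cosθ).
Differentiating tanφ: φ̇ = rω(d cosθ + r)/(d² + r² + 2dr cosθ).
d² + r² + 2dr cosθ = |CA|² = 0.0295704 m²;  d cosθ + r = -0.0012137 m.
|ω_lever| = |0.1017·5.529·-0.0012137| / 0.0295704 = 0.023079 rad/s.

0.0231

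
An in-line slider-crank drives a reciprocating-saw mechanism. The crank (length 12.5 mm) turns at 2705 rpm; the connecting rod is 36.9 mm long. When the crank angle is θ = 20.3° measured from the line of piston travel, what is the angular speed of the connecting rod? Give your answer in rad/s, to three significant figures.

ω = 283.3 rad/s (converted from 2705 rpm).
The rod makes angle φ with the slider axis where L sinφ = r sinθ; differentiating, L cosφ·φ̇ = r ω cosθ.
L cosφ = √(L² − r² sin²θ) = 0.036644 m.
|ω_rod| = r ω |cosθ| / √(L² − r² sin²θ) = 0.0125·283.3·0.93789/0.036644 = 90.626 rad/s.

90.6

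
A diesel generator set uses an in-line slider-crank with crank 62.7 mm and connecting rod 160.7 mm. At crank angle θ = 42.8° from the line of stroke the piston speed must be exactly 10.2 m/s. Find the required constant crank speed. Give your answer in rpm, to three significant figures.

1760

For an in-line slider-crank, |v_piston| = rω|sinθ|·[1 + r cosθ/√(L² − r² sin²θ)].
With r = 0.0627 m, L = 0.1607 m, θ = 42.8°: the bracketed kinematic factor |dx/dθ| = 0.055249 m.
ω = v/|dx/dθ| = 10.2/0.055249 = 184.62 rad/s.
N = 60ω/(2π) = 1763 rpm.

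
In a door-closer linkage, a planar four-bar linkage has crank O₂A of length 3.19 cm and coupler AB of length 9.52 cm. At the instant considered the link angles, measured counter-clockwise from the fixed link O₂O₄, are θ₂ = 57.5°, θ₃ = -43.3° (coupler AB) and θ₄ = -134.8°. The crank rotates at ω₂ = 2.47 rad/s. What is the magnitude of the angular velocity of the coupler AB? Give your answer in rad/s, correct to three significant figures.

0.176

ω₂ = 2.47 rad/s
Differentiating the loop-closure r₂e^{iθ₂}+r₃e^{iθ₃}=r₁+r₄e^{iθ₄} gives r₂ω₂e^{iθ₂}+r₃ω₃e^{iθ₃}=r₄ω₄e^{iθ₄}.
Eliminating the other unknown: ω₃ = r₂ω₂ sin(θ₄−θ₂) / [r₃ sin(θ₃−θ₄)].
Numerator sine = +0.21303; denominator sine = +0.99966.
Result = 0.0319·2.47·(+0.21303) / (0.0952·(+0.99966)) = +0.17638 rad/s; magnitude 0.17638 rad/s.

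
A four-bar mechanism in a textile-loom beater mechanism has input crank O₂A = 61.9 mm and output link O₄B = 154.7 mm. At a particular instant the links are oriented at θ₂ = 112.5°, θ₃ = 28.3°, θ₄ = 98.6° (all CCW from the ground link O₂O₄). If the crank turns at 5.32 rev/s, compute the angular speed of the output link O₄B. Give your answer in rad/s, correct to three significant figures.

ω₂ = 33.43 rad/s (from 5.32 rev/s).
Differentiating the loop-closure r₂e^{iθ₂}+r₃e^{iθ₃}=r₁+r₄e^{iθ₄} gives r₂ω₂e^{iθ₂}+r₃ω₃e^{iθ₃}=r₄ω₄e^{iθ₄}.
Eliminating the other unknown: ω₄ = r₂ω₂ sin(θ₂−θ₃) / [r₄ sin(θ₄−θ₃)].
Numerator sine = +0.99488; denominator sine = +0.94147.
Result = 0.0619·33.43·(+0.99488) / (0.1547·(+0.94147)) = +14.134 rad/s; magnitude 14.134 rad/s.

14.1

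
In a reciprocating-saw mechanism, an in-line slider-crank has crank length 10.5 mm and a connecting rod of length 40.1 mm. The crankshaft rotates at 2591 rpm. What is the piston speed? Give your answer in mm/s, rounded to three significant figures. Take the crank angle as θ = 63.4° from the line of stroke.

2850

ω = 2π·2591/60 = 271.3 rad/s
For an in-line slider-crank, x = r cosθ + √(L² − r² sin²θ), so v = −rω sinθ·[1 + r cosθ/√(L² − r² sin²θ)].
With r = 0.0105 m, L = 0.0401 m, θ = 63.4°: √(L² − r² sin²θ) = 0.038985 m.
v = −0.0105·271.3·0.89415·[1 + 0.0105·0.44776/0.038985] = -2.8546 m/s.
|v| = 2.8546 m/s = 2854.6 mm/s.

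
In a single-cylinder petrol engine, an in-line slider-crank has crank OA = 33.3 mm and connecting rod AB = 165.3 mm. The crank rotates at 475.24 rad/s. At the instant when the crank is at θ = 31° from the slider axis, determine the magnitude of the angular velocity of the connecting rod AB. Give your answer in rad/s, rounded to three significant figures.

82.5

ω = 475.2 rad/s
The rod makes angle φ with the slider axis where L sinφ = r sinθ; differentiating, L cosφ·φ̇ = r ω cosθ.
L cosφ = √(L² − r² sin²θ) = 0.16441 m.
|ω_rod| = r ω |cosθ| / √(L² − r² sin²θ) = 0.0333·475.2·0.85717/0.16441 = 82.509 rad/s.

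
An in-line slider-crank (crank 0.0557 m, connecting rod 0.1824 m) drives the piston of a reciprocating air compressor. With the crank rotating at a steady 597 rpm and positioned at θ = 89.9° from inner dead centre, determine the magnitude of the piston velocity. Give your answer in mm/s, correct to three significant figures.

3480

ω = 2π·597/60 = 62.52 rad/s
For an in-line slider-crank, x = r cosθ + √(L² − r² sin²θ), so v = −rω sinθ·[1 + r cosθ/√(L² − r² sin²θ)].
With r = 0.0557 m, L = 0.1824 m, θ = 89.9°: √(L² − r² sin²θ) = 0.17369 m.
v = −0.0557·62.52·1.00000·[1 + 0.0557·0.00175/0.17369] = -3.4842 m/s.
|v| = 3.4842 m/s = 3484.2 mm/s.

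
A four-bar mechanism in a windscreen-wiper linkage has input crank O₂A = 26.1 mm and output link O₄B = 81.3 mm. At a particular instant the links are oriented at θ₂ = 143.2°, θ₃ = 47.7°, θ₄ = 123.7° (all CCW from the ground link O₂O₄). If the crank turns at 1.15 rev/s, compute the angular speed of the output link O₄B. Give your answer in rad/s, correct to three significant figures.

ω₂ = 7.226 rad/s (from 1.15 rev/s).
Differentiating the loop-closure r₂e^{iθ₂}+r₃e^{iθ₃}=r₁+r₄e^{iθ₄} gives r₂ω₂e^{iθ₂}+r₃ω₃e^{iθ₃}=r₄ω₄e^{iθ₄}.
Eliminating the other unknown: ω₄ = r₂ω₂ sin(θ₂−θ₃) / [r₄ sin(θ₄−θ₃)].
Numerator sine = +0.99540; denominator sine = +0.97030.
Result = 0.0261·7.226·(+0.99540) / (0.0813·(+0.97030)) = +2.3797 rad/s; magnitude 2.3797 rad/s.

2.38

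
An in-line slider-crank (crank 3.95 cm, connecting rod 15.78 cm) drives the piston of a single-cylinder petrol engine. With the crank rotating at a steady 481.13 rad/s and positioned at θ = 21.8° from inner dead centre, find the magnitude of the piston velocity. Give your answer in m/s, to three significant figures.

8.71

ω = 481.1 rad/s
For an in-line slider-crank, x = r cosθ + √(L² − r² sin²θ), so v = −rω sinθ·[1 + r cosθ/√(L² − r² sin²θ)].
With r = 0.0395 m, L = 0.1578 m, θ = 21.8°: √(L² − r² sin²θ) = 0.15712 m.
v = −0.0395·481.1·0.37137·[1 + 0.0395·0.92849/0.15712] = -8.7052 m/s.
|v| = 8.7052 m/s.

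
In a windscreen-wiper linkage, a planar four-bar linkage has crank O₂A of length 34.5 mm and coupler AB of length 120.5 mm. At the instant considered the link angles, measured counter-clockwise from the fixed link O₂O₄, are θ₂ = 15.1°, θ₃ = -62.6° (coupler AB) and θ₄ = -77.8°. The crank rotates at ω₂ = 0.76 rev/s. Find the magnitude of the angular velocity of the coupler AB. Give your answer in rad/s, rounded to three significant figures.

5.21

ω₂ = 4.775 rad/s (from 0.76 rev/s).
Differentiating the loop-closure r₂e^{iθ₂}+r₃e^{iθ₃}=r₁+r₄e^{iθ₄} gives r₂ω₂e^{iθ₂}+r₃ω₃e^{iθ₃}=r₄ω₄e^{iθ₄}.
Eliminating the other unknown: ω₃ = r₂ω₂ sin(θ₄−θ₂) / [r₃ sin(θ₃−θ₄)].
Numerator sine = -0.99872; denominator sine = +0.26219.
Result = 0.0345·4.775·(-0.99872) / (0.1205·(+0.26219)) = -5.2078 rad/s; magnitude 5.2078 rad/s.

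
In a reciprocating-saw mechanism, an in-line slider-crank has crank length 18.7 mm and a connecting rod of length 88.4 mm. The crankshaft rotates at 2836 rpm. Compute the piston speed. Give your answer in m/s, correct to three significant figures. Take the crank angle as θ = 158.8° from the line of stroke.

ω = 2π·2836/60 = 297 rad/s
For an in-line slider-crank, x = r cosθ + √(L² − r² sin²θ), so v = −rω sinθ·[1 + r cosθ/√(L² − r² sin²θ)].
With r = 0.0187 m, L = 0.0884 m, θ = 158.8°: √(L² − r² sin²θ) = 0.088141 m.
v = −0.0187·297·0.36162·[1 + 0.0187·-0.93232/0.088141] = -1.6111 m/s.
|v| = 1.6111 m/s.

1.61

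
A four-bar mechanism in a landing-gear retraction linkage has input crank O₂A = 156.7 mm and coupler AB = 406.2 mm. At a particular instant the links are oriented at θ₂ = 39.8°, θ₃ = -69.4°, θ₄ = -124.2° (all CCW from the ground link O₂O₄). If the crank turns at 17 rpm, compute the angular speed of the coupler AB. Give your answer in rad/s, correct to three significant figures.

0.232

ω₂ = 1.78 rad/s (from 17 rpm).
Differentiating the loop-closure r₂e^{iθ₂}+r₃e^{iθ₃}=r₁+r₄e^{iθ₄} gives r₂ω₂e^{iθ₂}+r₃ω₃e^{iθ₃}=r₄ω₄e^{iθ₄}.
Eliminating the other unknown: ω₃ = r₂ω₂ sin(θ₄−θ₂) / [r₃ sin(θ₃−θ₄)].
Numerator sine = -0.27564; denominator sine = +0.81714.
Result = 0.1567·1.78·(-0.27564) / (0.4062·(+0.81714)) = -0.23166 rad/s; magnitude 0.23166 rad/s.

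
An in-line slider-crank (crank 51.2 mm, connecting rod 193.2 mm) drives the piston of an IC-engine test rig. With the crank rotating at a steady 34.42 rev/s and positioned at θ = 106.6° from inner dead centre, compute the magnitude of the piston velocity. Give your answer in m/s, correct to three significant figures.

ω = 2π·34.4 = 216.3 rad/s
For an in-line slider-crank, x = r cosθ + √(L² − r² sin²θ), so v = −rω sinθ·[1 + r cosθ/√(L² − r² sin²θ)].
With r = 0.0512 m, L = 0.1932 m, θ = 106.6°: √(L² − r² sin²θ) = 0.18687 m.
v = −0.0512·216.3·0.95832·[1 + 0.0512·-0.28569/0.18687] = -9.7808 m/s.
|v| = 9.7808 m/s.

9.78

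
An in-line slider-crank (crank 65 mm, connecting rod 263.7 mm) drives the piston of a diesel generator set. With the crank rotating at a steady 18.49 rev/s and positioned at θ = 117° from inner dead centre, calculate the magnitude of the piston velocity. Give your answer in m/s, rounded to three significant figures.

ω = 2π·18.5 = 116.2 rad/s
For an in-line slider-crank, x = r cosθ + √(L² − r² sin²θ), so v = −rω sinθ·[1 + r cosθ/√(L² − r² sin²θ)].
With r = 0.065 m, L = 0.2637 m, θ = 117°: √(L² − r² sin²θ) = 0.25726 m.
v = −0.065·116.2·0.89101·[1 + 0.065·-0.45399/0.25726] = -5.9566 m/s.
|v| = 5.9566 m/s.

5.96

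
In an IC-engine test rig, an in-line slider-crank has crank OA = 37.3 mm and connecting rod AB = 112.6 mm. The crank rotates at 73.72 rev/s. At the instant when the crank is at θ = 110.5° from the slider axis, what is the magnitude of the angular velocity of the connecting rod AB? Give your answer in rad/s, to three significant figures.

ω = 463.2 rad/s (converted from 73.72 rev/s).
The rod makes angle φ with the slider axis where L sinφ = r sinθ; differentiating, L cosφ·φ̇ = r ω cosθ.
L cosφ = √(L² − r² sin²θ) = 0.10704 m.
|ω_rod| = r ω |cosθ| / √(L² − r² sin²θ) = 0.0373·463.2·0.35021/0.10704 = 56.525 rad/s.

56.5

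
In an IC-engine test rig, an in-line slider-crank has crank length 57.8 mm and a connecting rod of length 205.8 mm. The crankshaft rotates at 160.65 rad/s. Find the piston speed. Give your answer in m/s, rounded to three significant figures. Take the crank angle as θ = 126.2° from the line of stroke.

6.22

ω = 160.7 rad/s
For an in-line slider-crank, x = r cosθ + √(L² − r² sin²θ), so v = −rω sinθ·[1 + r cosθ/√(L² − r² sin²θ)].
With r = 0.0578 m, L = 0.2058 m, θ = 126.2°: √(L² − r² sin²θ) = 0.20044 m.
v = −0.0578·160.7·0.80696·[1 + 0.0578·-0.59061/0.20044] = -6.217 m/s.
|v| = 6.217 m/s.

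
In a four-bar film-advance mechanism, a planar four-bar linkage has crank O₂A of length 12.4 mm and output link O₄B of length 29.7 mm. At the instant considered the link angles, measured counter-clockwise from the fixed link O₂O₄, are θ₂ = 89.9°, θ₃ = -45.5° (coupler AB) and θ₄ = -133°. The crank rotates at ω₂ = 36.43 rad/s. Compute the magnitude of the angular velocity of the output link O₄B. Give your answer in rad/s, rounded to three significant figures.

ω₂ = 36.43 rad/s
Differentiating the loop-closure r₂e^{iθ₂}+r₃e^{iθ₃}=r₁+r₄e^{iθ₄} gives r₂ω₂e^{iθ₂}+r₃ω₃e^{iθ₃}=r₄ω₄e^{iθ₄}.
Eliminating the other unknown: ω₄ = r₂ω₂ sin(θ₂−θ₃) / [r₄ sin(θ₄−θ₃)].
Numerator sine = +0.70215; denominator sine = -0.99905.
Result = 0.0124·36.43·(+0.70215) / (0.0297·(-0.99905)) = -10.69 rad/s; magnitude 10.69 rad/s.

10.7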